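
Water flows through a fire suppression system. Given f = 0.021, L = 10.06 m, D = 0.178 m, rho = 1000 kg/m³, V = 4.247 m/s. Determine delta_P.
Formula: \Delta P = f \frac{L}{D} \frac{\rho V^2}{2}
delta_P = 0.021·(10.06/0.178)·0.5·1000·4.247²/1000 = 10.7 kPa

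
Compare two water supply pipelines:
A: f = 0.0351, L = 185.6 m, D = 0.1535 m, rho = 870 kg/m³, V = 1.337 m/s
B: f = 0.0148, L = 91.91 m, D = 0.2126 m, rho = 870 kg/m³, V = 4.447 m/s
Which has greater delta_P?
delta_P(A) = 33 kPa, delta_P(B) = 55.04 kPa. Answer: B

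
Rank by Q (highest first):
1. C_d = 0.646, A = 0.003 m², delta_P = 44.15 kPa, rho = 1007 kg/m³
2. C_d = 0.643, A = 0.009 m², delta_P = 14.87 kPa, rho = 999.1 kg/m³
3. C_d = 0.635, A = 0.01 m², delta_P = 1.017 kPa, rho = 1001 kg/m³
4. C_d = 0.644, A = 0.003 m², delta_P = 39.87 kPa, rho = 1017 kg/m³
Case 1: Q = 18.15 L/s
Case 2: Q = 31.57 L/s
Case 3: Q = 9.052 L/s
Case 4: Q = 17.11 L/s
Ranking (highest first): 2, 1, 4, 3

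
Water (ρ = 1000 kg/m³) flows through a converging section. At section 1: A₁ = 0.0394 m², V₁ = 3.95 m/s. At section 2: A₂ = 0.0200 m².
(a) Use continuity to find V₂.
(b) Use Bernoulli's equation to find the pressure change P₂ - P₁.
(a) Continuity: A₁V₁=A₂V₂ -> V₂=A₁V₁/A₂=0.0394*3.95/0.0200=7.78 m/s
(b) Bernoulli: P₂-P₁=0.5*rho*(V₁^2-V₂^2)/1000=0.5*1000*(3.95^2-7.78^2)/1000=-22.46 kPa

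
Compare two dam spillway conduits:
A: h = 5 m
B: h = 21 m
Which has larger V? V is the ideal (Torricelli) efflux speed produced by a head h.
V(A) = 9.905 m/s, V(B) = 20.3 m/s. Answer: B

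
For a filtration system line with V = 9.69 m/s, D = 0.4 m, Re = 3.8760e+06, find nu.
Formula: Re = \frac{V D}{\nu}
Substituting knowns: 3.8760e+06 = 9.69·0.4/nu
Solving for nu: nu = 9.69·0.4/3.8760e+06 = 1.000e-06 m²/s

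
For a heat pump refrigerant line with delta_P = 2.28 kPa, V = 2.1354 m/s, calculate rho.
Formula: V = \sqrt{\frac{2 \Delta P}{\rho}}
Substituting knowns: 2.1354 = √(2·(2.28·1000)/rho)
Solving for rho: rho = 2·(2.28·1000)/2.1354² = 1000 kg/m³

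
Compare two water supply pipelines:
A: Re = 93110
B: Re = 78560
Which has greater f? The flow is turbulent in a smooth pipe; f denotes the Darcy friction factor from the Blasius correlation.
f(A) = 0.01809, f(B) = 0.01887. Answer: B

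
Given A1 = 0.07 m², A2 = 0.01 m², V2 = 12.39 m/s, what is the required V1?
Formula: V_2 = \frac{A_1 V_1}{A_2}
Substituting knowns: 12.39 = 0.07·V1/0.01
Solving for V1: V1 = 12.39·0.01/0.07 = 1.77 m/s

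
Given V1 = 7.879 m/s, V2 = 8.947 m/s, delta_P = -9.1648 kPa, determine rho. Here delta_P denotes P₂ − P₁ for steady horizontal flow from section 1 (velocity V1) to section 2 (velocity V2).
Formula: \Delta P = \frac{1}{2} \rho (V_1^2 - V_2^2)
Substituting knowns: -9.1648 = 0.5·rho·(7.879² − 8.947²)/1000
Solving for rho: rho = 2·(-9.1648·1000)/(7.879² − 8.947²) = 1020 kg/m³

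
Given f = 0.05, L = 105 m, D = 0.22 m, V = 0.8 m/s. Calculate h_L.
Formula: h_L = f \frac{L}{D} \frac{V^2}{2g}
h_L = 0.05·(105/0.22)·0.8²/(2·9.81) = 0.7784 m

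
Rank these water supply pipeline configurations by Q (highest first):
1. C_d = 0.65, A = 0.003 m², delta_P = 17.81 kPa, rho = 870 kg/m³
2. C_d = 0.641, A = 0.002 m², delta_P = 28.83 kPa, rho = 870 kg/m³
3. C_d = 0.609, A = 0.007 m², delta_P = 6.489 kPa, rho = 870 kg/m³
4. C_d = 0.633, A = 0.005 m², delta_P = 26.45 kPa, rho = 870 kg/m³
Case 1: Q = 12.48 L/s
Case 2: Q = 10.44 L/s
Case 3: Q = 16.46 L/s
Case 4: Q = 24.68 L/s
Ranking (highest first): 4, 3, 1, 2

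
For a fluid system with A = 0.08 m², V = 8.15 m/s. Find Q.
Formula: Q = A V
Q = 0.08·8.15·1000 = 652 L/s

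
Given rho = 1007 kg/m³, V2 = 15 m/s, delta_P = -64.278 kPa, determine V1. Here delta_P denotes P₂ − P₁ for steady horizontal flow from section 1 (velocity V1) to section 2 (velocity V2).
Formula: \Delta P = \frac{1}{2} \rho (V_1^2 - V_2^2)
Substituting knowns: -64.278 = 0.5·1007·(V1² − 15²)/1000
Solving for V1: V1 = √(15² + 2·(-64.278·1000)/1007) = 9.866 m/s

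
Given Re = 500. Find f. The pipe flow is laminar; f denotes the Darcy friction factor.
Formula: f = \frac{64}{Re}
f = 64/500 = 0.128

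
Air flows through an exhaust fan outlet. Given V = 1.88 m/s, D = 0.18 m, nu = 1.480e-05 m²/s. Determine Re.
Formula: Re = \frac{V D}{\nu}
Re = 1.88·0.18/1.480e-05 = 22865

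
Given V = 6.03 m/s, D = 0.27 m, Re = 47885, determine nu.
Formula: Re = \frac{V D}{\nu}
Substituting knowns: 47885 = 6.03·0.27/nu
Solving for nu: nu = 6.03·0.27/47885 = 3.400e-05 m²/s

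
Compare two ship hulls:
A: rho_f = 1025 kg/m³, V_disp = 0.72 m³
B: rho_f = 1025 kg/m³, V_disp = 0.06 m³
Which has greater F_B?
F_B(A) = 7240 N, F_B(B) = 603.3 N. Answer: A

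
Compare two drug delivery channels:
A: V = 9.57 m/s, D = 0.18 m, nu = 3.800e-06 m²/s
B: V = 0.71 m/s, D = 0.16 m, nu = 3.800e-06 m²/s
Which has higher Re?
Re(A) = 453316, Re(B) = 29895. Answer: A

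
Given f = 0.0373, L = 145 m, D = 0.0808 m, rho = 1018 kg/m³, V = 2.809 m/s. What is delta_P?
Formula: \Delta P = f \frac{L}{D} \frac{\rho V^2}{2}
delta_P = 0.0373·(145/0.0808)·0.5·1018·2.809²/1000 = 268.8 kPa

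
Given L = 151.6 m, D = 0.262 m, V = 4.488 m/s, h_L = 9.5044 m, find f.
Formula: h_L = f \frac{L}{D} \frac{V^2}{2g}
Substituting knowns: 9.5044 = f·(151.6/0.262)·4.488²/(2·9.81)
Solving for f: f = 9.5044·2·9.81/((151.6/0.262)·4.488²) = 0.016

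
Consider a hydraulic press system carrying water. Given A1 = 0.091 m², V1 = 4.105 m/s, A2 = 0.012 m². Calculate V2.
Formula: V_2 = \frac{A_1 V_1}{A_2}
V2 = 0.091·4.105/0.012 = 31.13 m/s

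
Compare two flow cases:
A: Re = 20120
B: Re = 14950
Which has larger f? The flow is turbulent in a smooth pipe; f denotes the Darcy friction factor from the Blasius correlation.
f(A) = 0.02653, f(B) = 0.02858. Answer: B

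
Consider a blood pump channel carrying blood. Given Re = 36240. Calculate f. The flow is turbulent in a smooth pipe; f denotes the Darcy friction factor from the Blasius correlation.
Formula: f = \frac{0.316}{Re^{0.25}}
f = 0.316/36240^0.25 = 0.0229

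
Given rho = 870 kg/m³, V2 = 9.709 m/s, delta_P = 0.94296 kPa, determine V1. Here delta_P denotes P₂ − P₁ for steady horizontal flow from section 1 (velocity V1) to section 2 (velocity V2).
Formula: \Delta P = \frac{1}{2} \rho (V_1^2 - V_2^2)
Substituting knowns: 0.94296 = 0.5·870·(V1² − 9.709²)/1000
Solving for V1: V1 = √(9.709² + 2·(0.94296·1000)/870) = 9.82 m/s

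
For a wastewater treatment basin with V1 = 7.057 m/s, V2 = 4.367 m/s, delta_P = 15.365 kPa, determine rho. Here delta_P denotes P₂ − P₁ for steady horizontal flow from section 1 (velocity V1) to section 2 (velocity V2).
Formula: \Delta P = \frac{1}{2} \rho (V_1^2 - V_2^2)
Substituting knowns: 15.365 = 0.5·rho·(7.057² − 4.367²)/1000
Solving for rho: rho = 2·(15.365·1000)/(7.057² − 4.367²) = 1000 kg/m³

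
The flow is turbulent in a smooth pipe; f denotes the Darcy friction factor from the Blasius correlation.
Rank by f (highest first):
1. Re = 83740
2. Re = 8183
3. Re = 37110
Case 1: f = 0.01858
Case 2: f = 0.03322
Case 3: f = 0.02277
Ranking (highest first): 2, 3, 1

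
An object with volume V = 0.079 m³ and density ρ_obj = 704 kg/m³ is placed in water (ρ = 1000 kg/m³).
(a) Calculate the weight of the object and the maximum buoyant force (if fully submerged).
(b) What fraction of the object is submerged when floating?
(a) W=rho_obj*g*V=704*9.81*0.079=545.6 N; F_B(max)=rho*g*V=1000*9.81*0.079=775.0 N
(b) Floating fraction=rho_obj/rho=704/1000=0.704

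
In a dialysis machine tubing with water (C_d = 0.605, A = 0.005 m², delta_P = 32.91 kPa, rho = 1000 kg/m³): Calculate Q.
Formula: Q = C_d A \sqrt{\frac{2 \Delta P}{\rho}}
Q = 0.605·0.005·√(2·(32.91·1000)/1000)·1000 = 24.54 L/s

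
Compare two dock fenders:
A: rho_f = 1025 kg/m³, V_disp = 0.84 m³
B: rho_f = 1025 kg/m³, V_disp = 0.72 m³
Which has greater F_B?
F_B(A) = 8446 N, F_B(B) = 7240 N. Answer: A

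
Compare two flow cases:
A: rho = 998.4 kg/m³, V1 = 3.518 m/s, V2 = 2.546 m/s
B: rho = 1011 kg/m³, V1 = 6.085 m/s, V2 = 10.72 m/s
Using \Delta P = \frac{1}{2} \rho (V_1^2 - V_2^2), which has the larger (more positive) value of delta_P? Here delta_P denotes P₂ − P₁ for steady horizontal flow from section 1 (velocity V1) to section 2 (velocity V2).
delta_P(A) = 2.942 kPa, delta_P(B) = -39.37 kPa. Answer: A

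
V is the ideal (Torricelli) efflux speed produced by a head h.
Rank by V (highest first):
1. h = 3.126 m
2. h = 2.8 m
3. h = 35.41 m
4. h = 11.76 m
Case 1: V = 7.831 m/s
Case 2: V = 7.412 m/s
Case 3: V = 26.36 m/s
Case 4: V = 15.19 m/s
Ranking (highest first): 3, 4, 1, 2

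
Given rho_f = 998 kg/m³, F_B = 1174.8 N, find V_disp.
Formula: F_B = \rho_f g V_{disp}
Substituting knowns: 1174.8 = 998·9.81·V_disp
Solving for V_disp: V_disp = 1174.8/(998·9.81) = 0.12 m³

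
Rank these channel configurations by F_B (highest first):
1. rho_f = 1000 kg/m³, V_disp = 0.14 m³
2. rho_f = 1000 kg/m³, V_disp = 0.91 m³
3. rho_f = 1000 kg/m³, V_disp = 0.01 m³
Case 1: F_B = 1373 N
Case 2: F_B = 8927 N
Case 3: F_B = 98.1 N
Ranking (highest first): 2, 1, 3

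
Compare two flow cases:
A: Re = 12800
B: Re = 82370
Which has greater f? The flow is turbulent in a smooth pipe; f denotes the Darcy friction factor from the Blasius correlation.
f(A) = 0.02971, f(B) = 0.01865. Answer: A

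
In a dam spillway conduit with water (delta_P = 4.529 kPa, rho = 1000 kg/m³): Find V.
Formula: V = \sqrt{\frac{2 \Delta P}{\rho}}
V = √(2·(4.529·1000)/1000) = 3.01 m/s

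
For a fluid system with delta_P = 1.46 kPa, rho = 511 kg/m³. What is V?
Formula: V = \sqrt{\frac{2 \Delta P}{\rho}}
V = √(2·(1.46·1000)/511) = 2.39 m/s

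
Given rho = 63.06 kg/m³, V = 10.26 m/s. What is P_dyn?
Formula: P_{dyn} = \frac{1}{2} \rho V^2
P_dyn = 0.5·63.06·10.26²/1000 = 3.319 kPa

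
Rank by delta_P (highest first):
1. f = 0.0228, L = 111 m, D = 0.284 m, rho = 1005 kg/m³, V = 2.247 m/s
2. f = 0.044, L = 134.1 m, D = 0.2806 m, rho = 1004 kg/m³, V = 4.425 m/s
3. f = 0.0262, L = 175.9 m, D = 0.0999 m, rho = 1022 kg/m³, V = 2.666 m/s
Case 1: delta_P = 22.61 kPa
Case 2: delta_P = 206.7 kPa
Case 3: delta_P = 167.5 kPa
Ranking (highest first): 2, 3, 1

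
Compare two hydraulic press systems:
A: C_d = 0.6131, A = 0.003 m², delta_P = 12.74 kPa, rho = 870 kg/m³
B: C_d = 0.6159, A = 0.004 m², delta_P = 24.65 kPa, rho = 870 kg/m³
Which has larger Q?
Q(A) = 9.954 L/s, Q(B) = 18.55 L/s. Answer: B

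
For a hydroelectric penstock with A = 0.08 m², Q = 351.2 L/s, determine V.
Formula: Q = A V
Substituting knowns: 351.2 = 0.08·V·1000
Solving for V: V = (351.2/1000)/0.08 = 4.39 m/s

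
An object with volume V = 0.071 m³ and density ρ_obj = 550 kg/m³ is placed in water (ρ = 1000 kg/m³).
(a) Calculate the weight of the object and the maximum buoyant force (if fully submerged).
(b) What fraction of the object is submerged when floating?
(a) W=rho_obj*g*V=550*9.81*0.071=383.1 N; F_B(max)=rho*g*V=1000*9.81*0.071=696.5 N
(b) Floating fraction=rho_obj/rho=550/1000=0.550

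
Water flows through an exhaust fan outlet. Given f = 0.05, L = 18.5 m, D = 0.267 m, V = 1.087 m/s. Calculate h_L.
Formula: h_L = f \frac{L}{D} \frac{V^2}{2g}
h_L = 0.05·(18.5/0.267)·1.087²/(2·9.81) = 0.2086 m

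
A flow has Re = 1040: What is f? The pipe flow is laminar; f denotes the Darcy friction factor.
Formula: f = \frac{64}{Re}
f = 64/1040 = 0.06154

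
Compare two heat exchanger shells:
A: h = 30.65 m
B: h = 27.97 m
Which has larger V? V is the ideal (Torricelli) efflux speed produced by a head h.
V(A) = 24.52 m/s, V(B) = 23.43 m/s. Answer: A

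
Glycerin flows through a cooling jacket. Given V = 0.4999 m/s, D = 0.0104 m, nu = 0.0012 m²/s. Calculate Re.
Formula: Re = \frac{V D}{\nu}
Re = 0.4999·0.0104/0.0012 = 4.332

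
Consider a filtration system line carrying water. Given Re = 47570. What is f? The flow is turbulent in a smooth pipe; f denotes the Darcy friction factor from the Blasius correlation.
Formula: f = \frac{0.316}{Re^{0.25}}
f = 0.316/47570^0.25 = 0.0214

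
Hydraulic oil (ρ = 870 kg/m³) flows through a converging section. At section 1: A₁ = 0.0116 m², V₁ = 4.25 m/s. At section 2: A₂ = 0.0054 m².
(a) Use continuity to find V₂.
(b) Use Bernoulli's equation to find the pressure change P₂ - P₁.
(a) Continuity: A₁V₁=A₂V₂ -> V₂=A₁V₁/A₂=0.0116*4.25/0.0054=9.13 m/s
(b) Bernoulli: P₂-P₁=0.5*rho*(V₁^2-V₂^2)/1000=0.5*870*(4.25^2-9.13^2)/1000=-28.4 kPa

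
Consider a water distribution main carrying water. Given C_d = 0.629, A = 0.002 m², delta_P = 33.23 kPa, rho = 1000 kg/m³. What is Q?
Formula: Q = C_d A \sqrt{\frac{2 \Delta P}{\rho}}
Q = 0.629·0.002·√(2·(33.23·1000)/1000)·1000 = 10.26 L/s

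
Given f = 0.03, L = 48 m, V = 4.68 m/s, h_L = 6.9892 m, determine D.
Formula: h_L = f \frac{L}{D} \frac{V^2}{2g}
Substituting knowns: 6.9892 = 0.03·(48/D)·4.68²/(2·9.81)
Solving for D: D = 0.03·48·4.68²/(2·9.81·6.9892) = 0.23 m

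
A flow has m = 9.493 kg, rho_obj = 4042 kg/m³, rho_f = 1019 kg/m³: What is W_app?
Formula: W_{app} = mg\left(1 - \frac{\rho_f}{\rho_{obj}}\right)
W_app = 9.493·9.81·(1 − 1019/4042) = 69.65 N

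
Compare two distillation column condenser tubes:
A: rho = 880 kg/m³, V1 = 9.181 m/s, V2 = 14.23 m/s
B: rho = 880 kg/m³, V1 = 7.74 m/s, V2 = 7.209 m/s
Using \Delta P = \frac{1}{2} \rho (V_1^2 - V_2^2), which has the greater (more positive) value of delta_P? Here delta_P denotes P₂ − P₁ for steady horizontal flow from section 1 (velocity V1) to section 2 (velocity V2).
delta_P(A) = -52.01 kPa, delta_P(B) = 3.493 kPa. Answer: B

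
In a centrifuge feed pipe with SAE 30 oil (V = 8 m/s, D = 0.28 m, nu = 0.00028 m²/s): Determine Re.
Formula: Re = \frac{V D}{\nu}
Re = 8·0.28/0.00028 = 8000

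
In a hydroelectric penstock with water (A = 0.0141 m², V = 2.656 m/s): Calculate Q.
Formula: Q = A V
Q = 0.0141·2.656·1000 = 37.45 L/s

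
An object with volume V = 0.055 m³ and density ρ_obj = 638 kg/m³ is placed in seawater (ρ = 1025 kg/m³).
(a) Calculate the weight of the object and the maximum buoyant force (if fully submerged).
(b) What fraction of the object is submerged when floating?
(a) W=rho_obj*g*V=638*9.81*0.055=344.2 N; F_B(max)=rho*g*V=1025*9.81*0.055=553.0 N
(b) Floating fraction=rho_obj/rho=638/1025=0.622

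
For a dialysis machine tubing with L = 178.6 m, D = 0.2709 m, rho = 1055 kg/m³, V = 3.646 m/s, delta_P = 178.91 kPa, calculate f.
Formula: \Delta P = f \frac{L}{D} \frac{\rho V^2}{2}
Substituting knowns: 178.91 = f·(178.6/0.2709)·0.5·1055·3.646²/1000
Solving for f: f = (178.91·1000)/((178.6/0.2709)·0.5·1055·3.646²) = 0.0387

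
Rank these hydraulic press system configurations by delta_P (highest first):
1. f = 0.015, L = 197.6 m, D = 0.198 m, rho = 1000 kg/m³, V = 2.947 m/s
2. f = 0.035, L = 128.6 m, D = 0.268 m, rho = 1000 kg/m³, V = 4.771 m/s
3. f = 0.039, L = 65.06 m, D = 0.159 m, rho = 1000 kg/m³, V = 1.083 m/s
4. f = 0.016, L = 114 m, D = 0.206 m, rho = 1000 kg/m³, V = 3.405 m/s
Case 1: delta_P = 65 kPa
Case 2: delta_P = 191.1 kPa
Case 3: delta_P = 9.359 kPa
Case 4: delta_P = 51.33 kPa
Ranking (highest first): 2, 1, 4, 3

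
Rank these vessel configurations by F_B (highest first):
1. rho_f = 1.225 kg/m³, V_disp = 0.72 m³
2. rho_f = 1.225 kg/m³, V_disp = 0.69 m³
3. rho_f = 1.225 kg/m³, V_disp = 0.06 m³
Case 1: F_B = 8.652 N
Case 2: F_B = 8.292 N
Case 3: F_B = 0.721 N
Ranking (highest first): 1, 2, 3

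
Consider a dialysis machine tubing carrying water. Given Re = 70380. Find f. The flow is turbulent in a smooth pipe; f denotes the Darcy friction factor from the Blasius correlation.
Formula: f = \frac{0.316}{Re^{0.25}}
f = 0.316/70380^0.25 = 0.0194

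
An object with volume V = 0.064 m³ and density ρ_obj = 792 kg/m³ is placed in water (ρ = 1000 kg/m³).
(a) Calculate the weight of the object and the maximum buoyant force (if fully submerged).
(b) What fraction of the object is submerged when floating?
(a) W=rho_obj*g*V=792*9.81*0.064=497.2 N; F_B(max)=rho*g*V=1000*9.81*0.064=627.8 N
(b) Floating fraction=rho_obj/rho=792/1000=0.792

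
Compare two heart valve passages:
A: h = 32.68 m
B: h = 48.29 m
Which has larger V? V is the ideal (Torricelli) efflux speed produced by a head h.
V(A) = 25.32 m/s, V(B) = 30.78 m/s. Answer: B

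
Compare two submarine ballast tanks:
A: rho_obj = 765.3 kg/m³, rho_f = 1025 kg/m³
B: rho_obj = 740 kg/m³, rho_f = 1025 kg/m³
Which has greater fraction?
fraction(A) = 0.7466, fraction(B) = 0.722. Answer: A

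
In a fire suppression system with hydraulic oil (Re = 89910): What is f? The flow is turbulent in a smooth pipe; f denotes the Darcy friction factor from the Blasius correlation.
Formula: f = \frac{0.316}{Re^{0.25}}
f = 0.316/89910^0.25 = 0.01825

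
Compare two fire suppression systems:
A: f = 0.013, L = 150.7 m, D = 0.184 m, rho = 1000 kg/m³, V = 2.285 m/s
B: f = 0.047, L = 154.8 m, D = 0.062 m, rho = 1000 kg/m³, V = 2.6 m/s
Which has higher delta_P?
delta_P(A) = 27.8 kPa, delta_P(B) = 396.6 kPa. Answer: B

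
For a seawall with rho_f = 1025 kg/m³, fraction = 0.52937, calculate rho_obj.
Formula: f_{sub} = \frac{\rho_{obj}}{\rho_f}
Substituting knowns: 0.52937 = rho_obj/1025
Solving for rho_obj: rho_obj = 0.52937·1025 = 542.6 kg/m³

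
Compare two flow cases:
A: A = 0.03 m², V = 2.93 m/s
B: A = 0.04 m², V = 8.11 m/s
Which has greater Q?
Q(A) = 87.9 L/s, Q(B) = 324.4 L/s. Answer: B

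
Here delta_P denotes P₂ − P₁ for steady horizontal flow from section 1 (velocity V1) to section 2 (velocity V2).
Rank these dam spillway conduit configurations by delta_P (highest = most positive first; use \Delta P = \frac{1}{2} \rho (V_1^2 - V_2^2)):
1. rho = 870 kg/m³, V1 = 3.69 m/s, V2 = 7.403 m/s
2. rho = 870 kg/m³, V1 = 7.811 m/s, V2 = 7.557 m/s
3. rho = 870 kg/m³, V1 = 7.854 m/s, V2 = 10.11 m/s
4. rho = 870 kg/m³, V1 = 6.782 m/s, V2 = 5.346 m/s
Case 1: delta_P = -17.92 kPa
Case 2: delta_P = 1.698 kPa
Case 3: delta_P = -17.63 kPa
Case 4: delta_P = 7.576 kPa
Ranking (highest first): 4, 2, 3, 1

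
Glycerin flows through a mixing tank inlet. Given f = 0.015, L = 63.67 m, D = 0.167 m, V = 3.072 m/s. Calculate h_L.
Formula: h_L = f \frac{L}{D} \frac{V^2}{2g}
h_L = 0.015·(63.67/0.167)·3.072²/(2·9.81) = 2.751 m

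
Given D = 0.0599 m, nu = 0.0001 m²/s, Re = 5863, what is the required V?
Formula: Re = \frac{V D}{\nu}
Substituting knowns: 5863 = V·0.0599/0.0001
Solving for V: V = 5863·0.0001/0.0599 = 9.788 m/s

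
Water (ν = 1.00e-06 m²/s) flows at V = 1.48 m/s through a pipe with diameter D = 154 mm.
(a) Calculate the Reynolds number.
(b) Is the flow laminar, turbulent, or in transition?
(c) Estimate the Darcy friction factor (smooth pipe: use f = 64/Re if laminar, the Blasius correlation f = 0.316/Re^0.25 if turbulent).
(a) Re = V·D/ν = 1.48·0.154/1.00e-06 = 227920
(b) Flow regime: turbulent (Re > 4000)
(c) Friction factor: f = 0.316/Re^0.25 = 0.316/227920^0.25 = 0.01446 (Blasius is strictly valid for Re ≲ 1e5; used here as the smooth-pipe estimate the problem specifies)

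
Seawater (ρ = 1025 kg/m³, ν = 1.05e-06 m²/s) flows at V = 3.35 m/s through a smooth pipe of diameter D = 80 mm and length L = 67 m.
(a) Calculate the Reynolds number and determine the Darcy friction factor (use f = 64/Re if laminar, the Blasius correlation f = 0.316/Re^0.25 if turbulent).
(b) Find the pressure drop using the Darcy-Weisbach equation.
(a) Re = V·D/ν = 3.35·0.08/1.05e-06 = 255240 → turbulent (Re > 4000); f = 0.316/Re^0.25 = 0.316/255240^0.25 = 0.014059 (Blasius is strictly valid for Re ≲ 1e5; used here as the smooth-pipe estimate the problem specifies)
(b) Darcy-Weisbach: ΔP = f·(L/D)·½ρV²/1000 = 0.014059·(67/0.080)·½·1025·3.35²/1000 = 67.72 kPa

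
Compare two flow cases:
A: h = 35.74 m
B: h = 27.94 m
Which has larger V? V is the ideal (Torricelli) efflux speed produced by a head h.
V(A) = 26.48 m/s, V(B) = 23.41 m/s. Answer: A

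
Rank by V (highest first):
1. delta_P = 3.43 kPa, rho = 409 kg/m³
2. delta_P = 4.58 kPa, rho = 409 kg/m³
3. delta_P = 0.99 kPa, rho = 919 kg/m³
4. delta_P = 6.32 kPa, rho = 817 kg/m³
Case 1: V = 4.095 m/s
Case 2: V = 4.732 m/s
Case 3: V = 1.468 m/s
Case 4: V = 3.933 m/s
Ranking (highest first): 2, 1, 4, 3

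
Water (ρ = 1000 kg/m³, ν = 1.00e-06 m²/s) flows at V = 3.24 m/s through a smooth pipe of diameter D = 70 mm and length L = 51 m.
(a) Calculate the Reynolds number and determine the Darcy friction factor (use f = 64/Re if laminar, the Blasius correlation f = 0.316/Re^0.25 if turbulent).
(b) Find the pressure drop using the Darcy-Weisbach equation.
(a) Re = V·D/ν = 3.24·0.07/1.00e-06 = 226800 → turbulent (Re > 4000); f = 0.316/Re^0.25 = 0.316/226800^0.25 = 0.01448 (Blasius is strictly valid for Re ≲ 1e5; used here as the smooth-pipe estimate the problem specifies)
(b) Darcy-Weisbach: ΔP = f·(L/D)·½ρV²/1000 = 0.01448·(51/0.070)·½·1000·3.24²/1000 = 55.37 kPa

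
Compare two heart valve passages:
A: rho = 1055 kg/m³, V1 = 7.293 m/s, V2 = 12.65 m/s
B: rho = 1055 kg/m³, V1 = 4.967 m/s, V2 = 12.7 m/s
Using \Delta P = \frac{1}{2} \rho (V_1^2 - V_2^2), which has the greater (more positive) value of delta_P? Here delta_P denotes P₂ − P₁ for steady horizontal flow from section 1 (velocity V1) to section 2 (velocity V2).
delta_P(A) = -56.36 kPa, delta_P(B) = -72.07 kPa. Answer: A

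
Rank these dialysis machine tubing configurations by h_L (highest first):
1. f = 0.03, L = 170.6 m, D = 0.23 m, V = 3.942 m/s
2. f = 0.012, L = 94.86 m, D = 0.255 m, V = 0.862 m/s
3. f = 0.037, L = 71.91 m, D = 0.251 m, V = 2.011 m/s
Case 1: h_L = 17.62 m
Case 2: h_L = 0.1691 m
Case 3: h_L = 2.185 m
Ranking (highest first): 1, 3, 2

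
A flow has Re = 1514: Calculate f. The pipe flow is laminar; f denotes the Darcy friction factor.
Formula: f = \frac{64}{Re}
f = 64/1514 = 0.04227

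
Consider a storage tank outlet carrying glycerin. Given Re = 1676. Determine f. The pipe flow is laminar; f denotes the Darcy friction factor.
Formula: f = \frac{64}{Re}
f = 64/1676 = 0.03819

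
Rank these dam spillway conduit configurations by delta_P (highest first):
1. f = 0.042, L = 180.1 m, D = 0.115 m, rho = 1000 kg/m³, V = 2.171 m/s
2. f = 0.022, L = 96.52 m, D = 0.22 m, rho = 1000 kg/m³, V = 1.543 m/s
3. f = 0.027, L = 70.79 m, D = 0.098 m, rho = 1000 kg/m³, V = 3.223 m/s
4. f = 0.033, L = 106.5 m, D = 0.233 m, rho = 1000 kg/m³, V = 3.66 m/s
Case 1: delta_P = 155 kPa
Case 2: delta_P = 11.49 kPa
Case 3: delta_P = 101.3 kPa
Case 4: delta_P = 101 kPa
Ranking (highest first): 1, 3, 4, 2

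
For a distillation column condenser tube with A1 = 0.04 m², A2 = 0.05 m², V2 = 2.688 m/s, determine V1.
Formula: V_2 = \frac{A_1 V_1}{A_2}
Substituting knowns: 2.688 = 0.04·V1/0.05
Solving for V1: V1 = 2.688·0.05/0.04 = 3.36 m/s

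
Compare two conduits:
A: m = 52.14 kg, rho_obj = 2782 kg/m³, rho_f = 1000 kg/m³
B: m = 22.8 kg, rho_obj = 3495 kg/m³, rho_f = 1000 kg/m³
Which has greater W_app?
W_app(A) = 327.6 N, W_app(B) = 159.7 N. Answer: A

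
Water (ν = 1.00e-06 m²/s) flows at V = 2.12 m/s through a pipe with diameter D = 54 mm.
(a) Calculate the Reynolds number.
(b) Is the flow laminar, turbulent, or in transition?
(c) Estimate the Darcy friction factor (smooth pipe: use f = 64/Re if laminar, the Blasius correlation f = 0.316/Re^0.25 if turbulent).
(a) Re = V·D/ν = 2.12·0.054/1.00e-06 = 114480
(b) Flow regime: turbulent (Re > 4000)
(c) Friction factor: f = 0.316/Re^0.25 = 0.316/114480^0.25 = 0.01718 (Blasius is strictly valid for Re ≲ 1e5; used here as the smooth-pipe estimate the problem specifies)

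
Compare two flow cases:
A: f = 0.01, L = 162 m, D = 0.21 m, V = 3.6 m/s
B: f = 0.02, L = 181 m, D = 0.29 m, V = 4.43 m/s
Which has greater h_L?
h_L(A) = 5.096 m, h_L(B) = 12.49 m. Answer: B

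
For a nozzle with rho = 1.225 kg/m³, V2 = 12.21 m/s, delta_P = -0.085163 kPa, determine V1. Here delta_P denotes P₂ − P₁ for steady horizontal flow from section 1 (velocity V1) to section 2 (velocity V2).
Formula: \Delta P = \frac{1}{2} \rho (V_1^2 - V_2^2)
Substituting knowns: -0.085163 = 0.5·1.225·(V1² − 12.21²)/1000
Solving for V1: V1 = √(12.21² + 2·(-0.085163·1000)/1.225) = 3.169 m/s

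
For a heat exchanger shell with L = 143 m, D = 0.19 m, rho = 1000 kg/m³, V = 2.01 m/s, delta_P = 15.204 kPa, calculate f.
Formula: \Delta P = f \frac{L}{D} \frac{\rho V^2}{2}
Substituting knowns: 15.204 = f·(143/0.19)·0.5·1000·2.01²/1000
Solving for f: f = (15.204·1000)/((143/0.19)·0.5·1000·2.01²) = 0.01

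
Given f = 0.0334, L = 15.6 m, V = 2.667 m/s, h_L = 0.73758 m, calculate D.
Formula: h_L = f \frac{L}{D} \frac{V^2}{2g}
Substituting knowns: 0.73758 = 0.0334·(15.6/D)·2.667²/(2·9.81)
Solving for D: D = 0.0334·15.6·2.667²/(2·9.81·0.73758) = 0.2561 m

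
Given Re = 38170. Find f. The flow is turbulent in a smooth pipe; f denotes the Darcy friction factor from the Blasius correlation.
Formula: f = \frac{0.316}{Re^{0.25}}
f = 0.316/38170^0.25 = 0.02261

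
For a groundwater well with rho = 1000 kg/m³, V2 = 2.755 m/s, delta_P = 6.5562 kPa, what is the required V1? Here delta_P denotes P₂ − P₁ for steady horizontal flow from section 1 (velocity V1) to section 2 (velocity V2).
Formula: \Delta P = \frac{1}{2} \rho (V_1^2 - V_2^2)
Substituting knowns: 6.5562 = 0.5·1000·(V1² − 2.755²)/1000
Solving for V1: V1 = √(2.755² + 2·(6.5562·1000)/1000) = 4.55 m/s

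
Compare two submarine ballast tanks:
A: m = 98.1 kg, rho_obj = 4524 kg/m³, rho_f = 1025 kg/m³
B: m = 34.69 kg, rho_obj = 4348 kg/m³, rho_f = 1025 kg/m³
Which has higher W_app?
W_app(A) = 744.3 N, W_app(B) = 260.1 N. Answer: A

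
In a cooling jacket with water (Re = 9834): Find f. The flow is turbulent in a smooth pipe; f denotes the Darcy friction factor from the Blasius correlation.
Formula: f = \frac{0.316}{Re^{0.25}}
f = 0.316/9834^0.25 = 0.03173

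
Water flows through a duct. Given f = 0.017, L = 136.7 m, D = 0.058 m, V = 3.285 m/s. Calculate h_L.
Formula: h_L = f \frac{L}{D} \frac{V^2}{2g}
h_L = 0.017·(136.7/0.058)·3.285²/(2·9.81) = 22.04 m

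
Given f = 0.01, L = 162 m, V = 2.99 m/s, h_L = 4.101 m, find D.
Formula: h_L = f \frac{L}{D} \frac{V^2}{2g}
Substituting knowns: 4.101 = 0.01·(162/D)·2.99²/(2·9.81)
Solving for D: D = 0.01·162·2.99²/(2·9.81·4.101) = 0.18 m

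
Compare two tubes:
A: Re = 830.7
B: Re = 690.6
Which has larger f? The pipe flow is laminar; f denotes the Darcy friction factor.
f(A) = 0.07704, f(B) = 0.09267. Answer: B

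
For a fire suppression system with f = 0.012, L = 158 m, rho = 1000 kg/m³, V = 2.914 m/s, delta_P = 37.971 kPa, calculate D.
Formula: \Delta P = f \frac{L}{D} \frac{\rho V^2}{2}
Substituting knowns: 37.971 = 0.012·(158/D)·0.5·1000·2.914²/1000
Solving for D: D = 0.012·158·0.5·1000·2.914²/(37.971·1000) = 0.212 m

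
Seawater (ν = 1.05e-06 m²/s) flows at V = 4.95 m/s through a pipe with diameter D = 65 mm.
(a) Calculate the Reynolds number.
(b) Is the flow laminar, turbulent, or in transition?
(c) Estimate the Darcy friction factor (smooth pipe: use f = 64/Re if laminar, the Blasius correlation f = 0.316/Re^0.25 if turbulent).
(a) Re = V·D/ν = 4.95·0.065/1.05e-06 = 306430
(b) Flow regime: turbulent (Re > 4000)
(c) Friction factor: f = 0.316/Re^0.25 = 0.316/306430^0.25 = 0.01343 (Blasius is strictly valid for Re ≲ 1e5; used here as the smooth-pipe estimate the problem specifies)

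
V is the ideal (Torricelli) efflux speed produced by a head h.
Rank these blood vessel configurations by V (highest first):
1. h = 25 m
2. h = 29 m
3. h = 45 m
Case 1: V = 22.15 m/s
Case 2: V = 23.85 m/s
Case 3: V = 29.71 m/s
Ranking (highest first): 3, 2, 1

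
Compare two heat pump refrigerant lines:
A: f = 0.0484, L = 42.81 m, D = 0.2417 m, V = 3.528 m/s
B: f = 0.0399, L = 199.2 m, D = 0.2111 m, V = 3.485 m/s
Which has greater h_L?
h_L(A) = 5.438 m, h_L(B) = 23.31 m. Answer: B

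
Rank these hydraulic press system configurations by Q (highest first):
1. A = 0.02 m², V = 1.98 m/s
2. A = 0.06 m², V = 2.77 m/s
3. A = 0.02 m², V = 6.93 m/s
Case 1: Q = 39.6 L/s
Case 2: Q = 166.2 L/s
Case 3: Q = 138.6 L/s
Ranking (highest first): 2, 3, 1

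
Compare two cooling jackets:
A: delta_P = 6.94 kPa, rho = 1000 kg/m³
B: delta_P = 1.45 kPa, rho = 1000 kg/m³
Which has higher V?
V(A) = 3.726 m/s, V(B) = 1.703 m/s. Answer: A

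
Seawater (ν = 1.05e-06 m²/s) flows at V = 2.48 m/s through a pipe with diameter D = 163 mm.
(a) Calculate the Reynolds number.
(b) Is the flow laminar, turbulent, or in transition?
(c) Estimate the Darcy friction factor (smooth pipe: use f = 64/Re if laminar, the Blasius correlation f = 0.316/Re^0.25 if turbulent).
(a) Re = V·D/ν = 2.48·0.163/1.05e-06 = 384990
(b) Flow regime: turbulent (Re > 4000)
(c) Friction factor: f = 0.316/Re^0.25 = 0.316/384990^0.25 = 0.01269 (Blasius is strictly valid for Re ≲ 1e5; used here as the smooth-pipe estimate the problem specifies)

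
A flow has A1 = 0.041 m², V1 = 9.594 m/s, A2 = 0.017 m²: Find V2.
Formula: V_2 = \frac{A_1 V_1}{A_2}
V2 = 0.041·9.594/0.017 = 23.14 m/s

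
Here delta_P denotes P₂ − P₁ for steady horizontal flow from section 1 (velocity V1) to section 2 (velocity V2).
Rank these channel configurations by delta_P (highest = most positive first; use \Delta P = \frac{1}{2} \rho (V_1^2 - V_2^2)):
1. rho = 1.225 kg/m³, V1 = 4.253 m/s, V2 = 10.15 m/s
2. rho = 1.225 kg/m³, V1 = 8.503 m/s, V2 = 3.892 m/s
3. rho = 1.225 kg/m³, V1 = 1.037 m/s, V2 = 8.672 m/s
Case 1: delta_P = -0.05202 kPa
Case 2: delta_P = 0.03501 kPa
Case 3: delta_P = -0.0454 kPa
Ranking (highest first): 2, 3, 1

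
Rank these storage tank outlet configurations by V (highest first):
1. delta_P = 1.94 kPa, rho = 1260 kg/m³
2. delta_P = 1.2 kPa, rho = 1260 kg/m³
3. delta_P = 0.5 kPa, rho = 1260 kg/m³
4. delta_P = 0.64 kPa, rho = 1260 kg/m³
Case 1: V = 1.755 m/s
Case 2: V = 1.38 m/s
Case 3: V = 0.8909 m/s
Case 4: V = 1.008 m/s
Ranking (highest first): 1, 2, 4, 3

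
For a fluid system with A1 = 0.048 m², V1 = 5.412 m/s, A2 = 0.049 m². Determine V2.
Formula: V_2 = \frac{A_1 V_1}{A_2}
V2 = 0.048·5.412/0.049 = 5.302 m/s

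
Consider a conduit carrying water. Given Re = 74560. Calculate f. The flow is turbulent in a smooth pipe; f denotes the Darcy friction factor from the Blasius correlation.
Formula: f = \frac{0.316}{Re^{0.25}}
f = 0.316/74560^0.25 = 0.01912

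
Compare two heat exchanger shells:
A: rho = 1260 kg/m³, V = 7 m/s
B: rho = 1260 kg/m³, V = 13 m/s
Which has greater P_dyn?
P_dyn(A) = 30.87 kPa, P_dyn(B) = 106.5 kPa. Answer: B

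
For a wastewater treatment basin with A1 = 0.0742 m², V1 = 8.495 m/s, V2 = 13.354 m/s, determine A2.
Formula: V_2 = \frac{A_1 V_1}{A_2}
Substituting knowns: 13.354 = 0.0742·8.495/A2
Solving for A2: A2 = 0.0742·8.495/13.354 = 0.0472 m²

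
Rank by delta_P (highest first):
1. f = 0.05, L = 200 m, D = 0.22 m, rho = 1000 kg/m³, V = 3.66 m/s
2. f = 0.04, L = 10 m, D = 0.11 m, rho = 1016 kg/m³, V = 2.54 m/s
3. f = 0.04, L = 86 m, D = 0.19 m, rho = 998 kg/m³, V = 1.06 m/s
Case 1: delta_P = 304.4 kPa
Case 2: delta_P = 11.92 kPa
Case 3: delta_P = 10.15 kPa
Ranking (highest first): 1, 2, 3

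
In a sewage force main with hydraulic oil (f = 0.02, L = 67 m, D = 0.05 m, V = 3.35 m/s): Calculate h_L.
Formula: h_L = f \frac{L}{D} \frac{V^2}{2g}
h_L = 0.02·(67/0.05)·3.35²/(2·9.81) = 15.33 m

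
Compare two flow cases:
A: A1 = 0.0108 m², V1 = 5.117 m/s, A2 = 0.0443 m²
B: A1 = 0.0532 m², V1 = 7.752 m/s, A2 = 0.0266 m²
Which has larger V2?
V2(A) = 1.247 m/s, V2(B) = 15.5 m/s. Answer: B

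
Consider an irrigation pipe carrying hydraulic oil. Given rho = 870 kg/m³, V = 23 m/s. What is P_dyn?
Formula: P_{dyn} = \frac{1}{2} \rho V^2
P_dyn = 0.5·870·23²/1000 = 230.1 kPa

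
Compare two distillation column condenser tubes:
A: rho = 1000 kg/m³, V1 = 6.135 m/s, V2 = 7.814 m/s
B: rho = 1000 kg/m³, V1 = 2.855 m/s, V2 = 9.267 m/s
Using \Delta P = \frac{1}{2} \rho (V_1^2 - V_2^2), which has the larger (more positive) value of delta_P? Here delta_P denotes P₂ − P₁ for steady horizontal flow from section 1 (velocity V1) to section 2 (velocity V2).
delta_P(A) = -11.71 kPa, delta_P(B) = -38.86 kPa. Answer: A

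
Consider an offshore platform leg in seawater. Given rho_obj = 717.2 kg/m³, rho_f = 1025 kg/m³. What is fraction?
Formula: f_{sub} = \frac{\rho_{obj}}{\rho_f}
fraction = 717.2/1025 = 0.6997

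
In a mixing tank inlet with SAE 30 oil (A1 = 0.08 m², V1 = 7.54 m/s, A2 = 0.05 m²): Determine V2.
Formula: V_2 = \frac{A_1 V_1}{A_2}
V2 = 0.08·7.54/0.05 = 12.06 m/s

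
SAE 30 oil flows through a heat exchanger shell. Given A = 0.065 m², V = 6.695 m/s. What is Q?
Formula: Q = A V
Q = 0.065·6.695·1000 = 435.2 L/s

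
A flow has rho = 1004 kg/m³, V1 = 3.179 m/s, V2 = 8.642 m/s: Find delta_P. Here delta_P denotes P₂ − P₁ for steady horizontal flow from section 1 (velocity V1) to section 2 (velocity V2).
Formula: \Delta P = \frac{1}{2} \rho (V_1^2 - V_2^2)
delta_P = 0.5·1004·(3.179² − 8.642²)/1000 = -32.42 kPa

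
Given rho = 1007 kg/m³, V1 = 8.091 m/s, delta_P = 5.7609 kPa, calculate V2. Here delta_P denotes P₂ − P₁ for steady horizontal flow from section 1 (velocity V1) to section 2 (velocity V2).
Formula: \Delta P = \frac{1}{2} \rho (V_1^2 - V_2^2)
Substituting knowns: 5.7609 = 0.5·1007·(8.091² − V2²)/1000
Solving for V2: V2 = √(8.091² − 2·(5.7609·1000)/1007) = 7.35 m/s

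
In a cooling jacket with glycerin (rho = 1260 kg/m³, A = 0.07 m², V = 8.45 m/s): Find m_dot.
Formula: \dot{m} = \rho A V
m_dot = 1260·0.07·8.45 = 745.3 kg/s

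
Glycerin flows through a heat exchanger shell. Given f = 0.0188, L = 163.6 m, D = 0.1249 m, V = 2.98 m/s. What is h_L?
Formula: h_L = f \frac{L}{D} \frac{V^2}{2g}
h_L = 0.0188·(163.6/0.1249)·2.98²/(2·9.81) = 11.15 m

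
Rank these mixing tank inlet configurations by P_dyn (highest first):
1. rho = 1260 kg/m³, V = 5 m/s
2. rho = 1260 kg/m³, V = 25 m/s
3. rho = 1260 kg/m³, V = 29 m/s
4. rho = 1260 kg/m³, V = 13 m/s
Case 1: P_dyn = 15.75 kPa
Case 2: P_dyn = 393.8 kPa
Case 3: P_dyn = 529.8 kPa
Case 4: P_dyn = 106.5 kPa
Ranking (highest first): 3, 2, 4, 1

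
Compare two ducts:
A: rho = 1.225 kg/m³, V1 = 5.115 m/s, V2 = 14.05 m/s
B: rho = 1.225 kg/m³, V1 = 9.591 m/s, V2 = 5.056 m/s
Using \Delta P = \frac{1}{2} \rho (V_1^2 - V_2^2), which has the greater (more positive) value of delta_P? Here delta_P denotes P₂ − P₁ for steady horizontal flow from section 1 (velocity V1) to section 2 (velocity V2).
delta_P(A) = -0.1049 kPa, delta_P(B) = 0.04068 kPa. Answer: B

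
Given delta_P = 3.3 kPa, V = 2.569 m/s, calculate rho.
Formula: V = \sqrt{\frac{2 \Delta P}{\rho}}
Substituting knowns: 2.569 = √(2·(3.3·1000)/rho)
Solving for rho: rho = 2·(3.3·1000)/2.569² = 1000 kg/m³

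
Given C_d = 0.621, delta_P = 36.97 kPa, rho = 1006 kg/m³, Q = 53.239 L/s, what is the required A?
Formula: Q = C_d A \sqrt{\frac{2 \Delta P}{\rho}}
Substituting knowns: 53.239 = 0.621·A·√(2·(36.97·1000)/1006)·1000
Solving for A: A = (53.239/1000)/(0.621·√(2·(36.97·1000)/1006)) = 0.01 m²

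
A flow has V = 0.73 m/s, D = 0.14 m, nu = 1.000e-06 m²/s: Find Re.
Formula: Re = \frac{V D}{\nu}
Re = 0.73·0.14/1.000e-06 = 102200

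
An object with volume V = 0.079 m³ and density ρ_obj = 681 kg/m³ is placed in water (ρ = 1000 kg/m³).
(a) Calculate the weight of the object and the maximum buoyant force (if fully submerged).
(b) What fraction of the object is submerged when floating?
(a) W=rho_obj*g*V=681*9.81*0.079=527.8 N; F_B(max)=rho*g*V=1000*9.81*0.079=775.0 N
(b) Floating fraction=rho_obj/rho=681/1000=0.681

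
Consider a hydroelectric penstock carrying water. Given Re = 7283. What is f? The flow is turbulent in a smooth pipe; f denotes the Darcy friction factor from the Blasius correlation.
Formula: f = \frac{0.316}{Re^{0.25}}
f = 0.316/7283^0.25 = 0.03421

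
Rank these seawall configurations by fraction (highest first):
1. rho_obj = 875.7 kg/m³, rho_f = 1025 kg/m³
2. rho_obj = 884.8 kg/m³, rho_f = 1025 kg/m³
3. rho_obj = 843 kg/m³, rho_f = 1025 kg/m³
Case 1: fraction = 0.8543
Case 2: fraction = 0.8632
Case 3: fraction = 0.8224
Ranking (highest first): 2, 1, 3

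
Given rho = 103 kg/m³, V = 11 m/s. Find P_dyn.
Formula: P_{dyn} = \frac{1}{2} \rho V^2
P_dyn = 0.5·103·11²/1000 = 6.231 kPa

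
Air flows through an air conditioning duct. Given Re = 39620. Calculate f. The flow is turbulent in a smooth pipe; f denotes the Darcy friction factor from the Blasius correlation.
Formula: f = \frac{0.316}{Re^{0.25}}
f = 0.316/39620^0.25 = 0.0224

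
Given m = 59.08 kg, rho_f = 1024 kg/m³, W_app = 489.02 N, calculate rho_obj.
Formula: W_{app} = mg\left(1 - \frac{\rho_f}{\rho_{obj}}\right)
Substituting knowns: 489.02 = 59.08·9.81·(1 − 1024/rho_obj)
Solving for rho_obj: rho_obj = 1024/(1 − 489.02/(59.08·9.81)) = 6554 kg/m³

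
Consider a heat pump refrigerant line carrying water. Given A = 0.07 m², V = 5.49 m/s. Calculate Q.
Formula: Q = A V
Q = 0.07·5.49·1000 = 384.3 L/s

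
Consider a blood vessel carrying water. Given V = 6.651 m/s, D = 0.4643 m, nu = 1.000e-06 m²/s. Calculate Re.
Formula: Re = \frac{V D}{\nu}
Re = 6.651·0.4643/1.000e-06 = 3.088e+06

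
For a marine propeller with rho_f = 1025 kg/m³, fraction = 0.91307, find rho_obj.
Formula: f_{sub} = \frac{\rho_{obj}}{\rho_f}
Substituting knowns: 0.91307 = rho_obj/1025
Solving for rho_obj: rho_obj = 0.91307·1025 = 935.9 kg/m³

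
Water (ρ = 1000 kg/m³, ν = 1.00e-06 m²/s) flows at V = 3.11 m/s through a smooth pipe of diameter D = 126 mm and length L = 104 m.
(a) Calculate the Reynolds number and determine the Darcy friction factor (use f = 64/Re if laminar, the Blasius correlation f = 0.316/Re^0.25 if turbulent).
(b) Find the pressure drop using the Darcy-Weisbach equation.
(a) Re = V·D/ν = 3.11·0.126/1.00e-06 = 391860 → turbulent (Re > 4000); f = 0.316/Re^0.25 = 0.316/391860^0.25 = 0.01263 (Blasius is strictly valid for Re ≲ 1e5; used here as the smooth-pipe estimate the problem specifies)
(b) Darcy-Weisbach: ΔP = f·(L/D)·½ρV²/1000 = 0.01263·(104/0.126)·½·1000·3.11²/1000 = 50.41 kPa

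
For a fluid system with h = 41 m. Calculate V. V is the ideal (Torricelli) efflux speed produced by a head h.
Formula: V = \sqrt{2 g h}
V = √(2·9.81·41) = 28.36 m/s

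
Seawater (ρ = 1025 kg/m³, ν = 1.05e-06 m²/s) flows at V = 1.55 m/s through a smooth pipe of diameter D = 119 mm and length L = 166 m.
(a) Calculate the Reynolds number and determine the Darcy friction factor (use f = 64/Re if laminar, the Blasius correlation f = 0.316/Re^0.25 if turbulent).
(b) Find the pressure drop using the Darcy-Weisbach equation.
(a) Re = V·D/ν = 1.55·0.119/1.05e-06 = 175670 → turbulent (Re > 4000); f = 0.316/Re^0.25 = 0.316/175670^0.25 = 0.015435 (Blasius is strictly valid for Re ≲ 1e5; used here as the smooth-pipe estimate the problem specifies)
(b) Darcy-Weisbach: ΔP = f·(L/D)·½ρV²/1000 = 0.015435·(166/0.119)·½·1025·1.55²/1000 = 26.51 kPa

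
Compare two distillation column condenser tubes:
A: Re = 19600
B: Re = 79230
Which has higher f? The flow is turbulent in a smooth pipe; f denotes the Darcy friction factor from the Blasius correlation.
f(A) = 0.02671, f(B) = 0.01883. Answer: A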